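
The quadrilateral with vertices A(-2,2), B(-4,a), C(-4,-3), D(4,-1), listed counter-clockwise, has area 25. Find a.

Write out the shoelace sum; only the two edges meeting at B involve a:
2·Area = [((-2)·a − (-4)·2) + ((-4)·(-3) − (-4)·a)] + 22
       = 2·a + 42 = 50
⇒ a = 4.

4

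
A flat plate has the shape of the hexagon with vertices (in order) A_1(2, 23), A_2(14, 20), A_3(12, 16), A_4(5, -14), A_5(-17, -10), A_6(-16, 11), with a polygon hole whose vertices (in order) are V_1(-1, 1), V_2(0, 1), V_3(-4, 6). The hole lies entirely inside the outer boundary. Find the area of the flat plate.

Outer boundary:
Cross-terms: -282, -16, -248, -288, -347, -390  ⇒  Σ = -1571
Area = |Σ|/2 = 785.5.
Hole:
Cross-terms: -1, 4, 2  ⇒  Σ = 5
Area = |Σ|/2 = 2.5.
Net area = 785.5 − 2.5 = 783.

783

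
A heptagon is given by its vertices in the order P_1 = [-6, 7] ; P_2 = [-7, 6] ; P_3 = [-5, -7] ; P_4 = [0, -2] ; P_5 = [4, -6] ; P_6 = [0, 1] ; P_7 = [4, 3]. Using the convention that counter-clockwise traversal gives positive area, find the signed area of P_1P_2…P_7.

Σ = (13) + (79) + (10) + (8) + (4) + (-4) + (46) = 156
Signed area = Σ/2 = 78 (positive ⇒ counter-clockwise traversal).

78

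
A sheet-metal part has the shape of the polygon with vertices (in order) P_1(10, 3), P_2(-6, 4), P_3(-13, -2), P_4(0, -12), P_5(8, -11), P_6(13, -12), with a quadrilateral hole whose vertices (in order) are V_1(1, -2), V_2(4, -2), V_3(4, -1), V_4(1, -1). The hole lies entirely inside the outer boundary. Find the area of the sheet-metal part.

Outer boundary:
Σ = (58) + (64) + (156) + (96) + (47) + (159) = 580
Area = |Σ|/2 = 290.
Hole:
Apply the shoelace formula: 2A = Σ (x_i·y_{i+1} − x_{i+1}·y_i), indices taken mod 4.
V_1→V_2: (1)(-2) − (4)(-2) = 6
V_2→V_3: (4)(-1) − (4)(-2) = 4
V_3→V_4: (4)(-1) − (1)(-1) = -3
V_4→V_1: (1)(-2) − (1)(-1) = -1
Σ = 6
Area = |Σ|/2 = 3.
Net area = 290 − 3 = 287.

287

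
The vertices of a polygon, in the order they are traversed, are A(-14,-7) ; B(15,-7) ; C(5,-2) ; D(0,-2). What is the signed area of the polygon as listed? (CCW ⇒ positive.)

Cross-terms: 203, 5, -10, -28  ⇒  Σ = 170
Signed area = Σ/2 = 85 (positive ⇒ counter-clockwise traversal).

85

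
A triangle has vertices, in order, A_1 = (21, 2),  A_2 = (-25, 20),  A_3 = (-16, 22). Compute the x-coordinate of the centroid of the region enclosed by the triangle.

-20/3

Apply the surveyor's formula. First the cross-terms c_i = x_i·y_{i+1} − x_{i+1}·y_i:
  470, -230, -494  ⇒  2A = -254, A = -127.
Then Σ (x_i + x_{i+1})·c_i = 5080, so x̄ = 5080 / (6·(-127)) = -20/3.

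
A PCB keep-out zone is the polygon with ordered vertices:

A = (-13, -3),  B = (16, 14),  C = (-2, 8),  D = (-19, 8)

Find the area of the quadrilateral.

159.5

Σ = (-134) + (156) + (136) + (161) = 319
Area = |Σ|/2 = 159.5.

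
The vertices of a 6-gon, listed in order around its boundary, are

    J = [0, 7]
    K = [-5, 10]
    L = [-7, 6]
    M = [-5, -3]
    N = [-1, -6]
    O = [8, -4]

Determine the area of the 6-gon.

130.5

Σ = (35) + (40) + (51) + (27) + (52) + (56) = 261
Area = |Σ|/2 = 130.5.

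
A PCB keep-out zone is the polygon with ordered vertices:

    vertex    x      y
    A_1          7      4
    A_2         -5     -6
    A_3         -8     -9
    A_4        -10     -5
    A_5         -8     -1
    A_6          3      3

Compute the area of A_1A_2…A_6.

67.5

Σ = (-22) + (-3) + (-50) + (-30) + (-21) + (-9) = -135
Area = |Σ|/2 = 67.5.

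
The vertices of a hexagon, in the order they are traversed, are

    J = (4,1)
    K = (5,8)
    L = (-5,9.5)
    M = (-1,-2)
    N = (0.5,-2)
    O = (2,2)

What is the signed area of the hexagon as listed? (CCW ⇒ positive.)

Apply the shoelace formula: 2A = Σ (x_i·y_{i+1} − x_{i+1}·y_i), indices taken mod 6.
Σ = (27) + (87.5) + (19.5) + (3) + (5) + (-6) = 136
Signed area = Σ/2 = 68 (positive ⇒ counter-clockwise traversal).

68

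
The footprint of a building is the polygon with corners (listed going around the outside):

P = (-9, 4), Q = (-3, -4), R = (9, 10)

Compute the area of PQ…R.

Apply Gauss's area formula: 2A = Σ (x_i·y_{i+1} − x_{i+1}·y_i), indices taken mod 3.
Cross-terms: 48, 6, 126  ⇒  Σ = 180
Area = |Σ|/2 = 90.

90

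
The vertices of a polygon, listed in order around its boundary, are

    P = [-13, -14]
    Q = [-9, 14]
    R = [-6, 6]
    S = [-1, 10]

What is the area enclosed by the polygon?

Cross-terms: -308, 30, -54, 144  ⇒  Σ = -188
Area = |Σ|/2 = 94.

94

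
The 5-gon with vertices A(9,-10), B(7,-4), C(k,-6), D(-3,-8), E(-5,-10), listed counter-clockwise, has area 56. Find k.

The doubled signed area Σ (x_i y_{i+1} − x_{i+1} y_i) is linear in k.
With k=0 it equals 104; the coefficient of k is -4 (from the two edges through C).
So -4·k + 104 = 2·56 = 112 ⇒ k = -2.

-2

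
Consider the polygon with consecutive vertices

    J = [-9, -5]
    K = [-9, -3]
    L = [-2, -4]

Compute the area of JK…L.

Apply Gauss's area formula: 2A = Σ (x_i·y_{i+1} − x_{i+1}·y_i), indices taken mod 3.
Cross-terms: -18, 30, -26  ⇒  Σ = -14
Area = |Σ|/2 = 7.

7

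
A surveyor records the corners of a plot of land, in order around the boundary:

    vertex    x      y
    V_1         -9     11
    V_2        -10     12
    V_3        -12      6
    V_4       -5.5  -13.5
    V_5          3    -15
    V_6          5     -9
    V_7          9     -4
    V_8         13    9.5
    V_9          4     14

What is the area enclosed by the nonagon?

Apply the shoelace formula: 2A = Σ (x_i·y_{i+1} − x_{i+1}·y_i), indices taken mod 9.
Cross-terms: 2, 84, 195, 123, 48, 61, 137.5, 144, 170  ⇒  Σ = 964.5
Area = |Σ|/2 = 482.25.

482.25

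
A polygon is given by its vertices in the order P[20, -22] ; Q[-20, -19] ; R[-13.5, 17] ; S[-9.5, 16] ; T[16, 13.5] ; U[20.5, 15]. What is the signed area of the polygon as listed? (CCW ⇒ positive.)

Apply the shoelace formula: 2A = Σ (x_i·y_{i+1} − x_{i+1}·y_i), indices taken mod 6.
Σ = (-820) + (-596.5) + (-54.5) + (-384.25) + (-36.75) + (-751) = -2643
Signed area = Σ/2 = -1321.5 (negative ⇒ clockwise traversal).

-1321.5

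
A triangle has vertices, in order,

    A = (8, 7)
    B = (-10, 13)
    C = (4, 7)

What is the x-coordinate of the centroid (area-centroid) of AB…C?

2/3

Apply the surveyor's formula. First the cross-terms c_i = x_i·y_{i+1} − x_{i+1}·y_i:
  174, -122, -28  ⇒  2A = 24, A = 12.
Then Σ (x_i + x_{i+1})·c_i = 48, so x̄ = 48 / (6·12) = 2/3.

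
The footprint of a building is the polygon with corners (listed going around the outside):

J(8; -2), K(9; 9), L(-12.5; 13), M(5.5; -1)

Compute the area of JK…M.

Cross-terms: 90, 229.5, -59, -3  ⇒  Σ = 257.5
Area = |Σ|/2 = 128.75.

128.75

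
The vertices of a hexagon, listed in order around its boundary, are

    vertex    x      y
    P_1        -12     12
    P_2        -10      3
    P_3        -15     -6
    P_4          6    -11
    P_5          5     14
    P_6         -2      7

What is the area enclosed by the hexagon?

Apply the surveyor's formula: 2A = Σ (x_i·y_{i+1} − x_{i+1}·y_i), indices taken mod 6.
Σ = (84) + (105) + (201) + (139) + (63) + (60) = 652
Area = |Σ|/2 = 326.

326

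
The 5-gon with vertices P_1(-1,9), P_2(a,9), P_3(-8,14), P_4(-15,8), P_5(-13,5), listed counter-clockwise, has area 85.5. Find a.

9

Write out the shoelace sum; only the two edges meeting at P_2 involve a:
2·Area = [((-1)·9 − a·9) + (a·14 − (-8)·9)] + 63
       = 5·a + 126 = 171
⇒ a = 9.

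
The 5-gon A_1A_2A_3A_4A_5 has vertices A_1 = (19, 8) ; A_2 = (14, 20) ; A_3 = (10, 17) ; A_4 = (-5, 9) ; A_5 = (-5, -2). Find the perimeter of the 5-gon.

|A_1A_2| = √((-5)² + (12)²) = √169 = 13
|A_2A_3| = √((-4)² + (-3)²) = √25 = 5
|A_3A_4| = √((-15)² + (-8)²) = √289 = 17
|A_4A_5| = √((0)² + (-11)²) = √121 = 11
|A_5A_1| = √((24)² + (10)²) = √676 = 26
Perimeter = 13 + 5 + 17 + 11 + 26 = 72.

72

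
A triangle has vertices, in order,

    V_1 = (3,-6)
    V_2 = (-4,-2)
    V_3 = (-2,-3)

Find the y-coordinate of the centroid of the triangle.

-11/3

Apply the shoelace (surveyor's) formula. First the cross-terms c_i = x_i·y_{i+1} − x_{i+1}·y_i:
  -30, 8, 21  ⇒  2A = -1, A = -0.5.
Then Σ (y_i + y_{i+1})·c_i = 11, so ȳ = 11 / (6·(-0.5)) = -11/3.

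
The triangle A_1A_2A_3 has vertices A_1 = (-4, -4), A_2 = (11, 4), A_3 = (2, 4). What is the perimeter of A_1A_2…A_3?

|A_1A_2| = √((15)² + (8)²) = √289 = 17
|A_2A_3| = √((-9)² + (0)²) = √81 = 9
|A_3A_1| = √((-6)² + (-8)²) = √100 = 10
Perimeter = 17 + 9 + 10 = 36.

36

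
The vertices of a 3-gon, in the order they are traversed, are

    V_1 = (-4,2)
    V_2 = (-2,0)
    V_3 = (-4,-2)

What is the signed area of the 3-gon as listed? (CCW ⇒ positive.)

Apply Gauss's area formula: 2A = Σ (x_i·y_{i+1} − x_{i+1}·y_i), indices taken mod 3.
V_1→V_2: (-4)(0) − (-2)(2) = 4
V_2→V_3: (-2)(-2) − (-4)(0) = 4
V_3→V_1: (-4)(2) − (-4)(-2) = -16
Σ = -8
Signed area = Σ/2 = -4 (negative ⇒ clockwise traversal).

-4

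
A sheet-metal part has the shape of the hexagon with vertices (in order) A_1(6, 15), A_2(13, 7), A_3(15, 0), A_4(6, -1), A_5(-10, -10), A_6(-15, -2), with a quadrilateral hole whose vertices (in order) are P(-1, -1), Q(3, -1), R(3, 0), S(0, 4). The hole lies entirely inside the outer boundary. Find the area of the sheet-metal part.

Outer boundary:
Apply the shoelace (surveyor's) formula: 2A = Σ (x_i·y_{i+1} − x_{i+1}·y_i), indices taken mod 6.
A_1→A_2: (6)(7) − (13)(15) = -153
A_2→A_3: (13)(0) − (15)(7) = -105
A_3→A_4: (15)(-1) − (6)(0) = -15
A_4→A_5: (6)(-10) − (-10)(-1) = -70
A_5→A_6: (-10)(-2) − (-15)(-10) = -130
A_6→A_1: (-15)(15) − (6)(-2) = -213
Σ = -686
Area = |Σ|/2 = 343.
Hole:
Apply Gauss's area formula: 2A = Σ (x_i·y_{i+1} − x_{i+1}·y_i), indices taken mod 4.
P→Q: (-1)(-1) − (3)(-1) = 4
Q→R: (3)(0) − (3)(-1) = 3
R→S: (3)(4) − (0)(0) = 12
S→P: (0)(-1) − (-1)(4) = 4
Σ = 23
Area = |Σ|/2 = 11.5.
Net area = 343 − 11.5 = 331.5.

331.5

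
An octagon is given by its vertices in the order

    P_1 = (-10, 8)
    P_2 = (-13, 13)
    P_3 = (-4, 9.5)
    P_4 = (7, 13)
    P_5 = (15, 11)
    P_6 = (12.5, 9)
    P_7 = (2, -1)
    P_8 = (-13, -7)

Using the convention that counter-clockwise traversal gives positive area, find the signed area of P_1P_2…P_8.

Apply the surveyor's formula: 2A = Σ (x_i·y_{i+1} − x_{i+1}·y_i), indices taken mod 8.
Cross-terms: -26, -71.5, -118.5, -118, -2.5, -30.5, -27, -174  ⇒  Σ = -568
Signed area = Σ/2 = -284 (negative ⇒ clockwise traversal).

-284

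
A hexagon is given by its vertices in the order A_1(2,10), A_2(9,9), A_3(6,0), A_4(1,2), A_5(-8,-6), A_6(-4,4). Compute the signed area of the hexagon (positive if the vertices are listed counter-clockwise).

-104

Σ = (-72) + (-54) + (12) + (10) + (-56) + (-48) = -208
Signed area = Σ/2 = -104 (negative ⇒ clockwise traversal).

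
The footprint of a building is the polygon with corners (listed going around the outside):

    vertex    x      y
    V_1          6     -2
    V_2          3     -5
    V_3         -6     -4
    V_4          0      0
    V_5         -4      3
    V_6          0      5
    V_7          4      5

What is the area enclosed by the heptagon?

72

Σ = (-24) + (-42) + (0) + (0) + (-20) + (-20) + (-38) = -144
Area = |Σ|/2 = 72.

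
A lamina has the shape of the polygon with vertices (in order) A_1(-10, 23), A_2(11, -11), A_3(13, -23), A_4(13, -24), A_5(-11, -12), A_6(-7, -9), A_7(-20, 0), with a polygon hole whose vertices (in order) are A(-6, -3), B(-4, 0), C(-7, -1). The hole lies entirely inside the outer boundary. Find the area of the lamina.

Outer boundary:
Apply the surveyor's formula: 2A = Σ (x_i·y_{i+1} − x_{i+1}·y_i), indices taken mod 7.
A_1→A_2: (-10)(-11) − (11)(23) = -143
A_2→A_3: (11)(-23) − (13)(-11) = -110
A_3→A_4: (13)(-24) − (13)(-23) = -13
A_4→A_5: (13)(-12) − (-11)(-24) = -420
A_5→A_6: (-11)(-9) − (-7)(-12) = 15
A_6→A_7: (-7)(0) − (-20)(-9) = -180
A_7→A_1: (-20)(23) − (-10)(0) = -460
Σ = -1311
Area = |Σ|/2 = 655.5.
Hole:
Apply the shoelace formula: 2A = Σ (x_i·y_{i+1} − x_{i+1}·y_i), indices taken mod 3.
Σ = (-12) + (4) + (15) = 7
Area = |Σ|/2 = 3.5.
Net area = 655.5 − 3.5 = 652.

652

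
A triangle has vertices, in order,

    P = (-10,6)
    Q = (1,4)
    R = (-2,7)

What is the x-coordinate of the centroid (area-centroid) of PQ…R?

Apply the shoelace formula. First the cross-terms c_i = x_i·y_{i+1} − x_{i+1}·y_i:
  -46, 15, 58  ⇒  2A = 27, A = 13.5.
Then Σ (x_i + x_{i+1})·c_i = -297, so x̄ = -297 / (6·13.5) = -11/3.

-11/3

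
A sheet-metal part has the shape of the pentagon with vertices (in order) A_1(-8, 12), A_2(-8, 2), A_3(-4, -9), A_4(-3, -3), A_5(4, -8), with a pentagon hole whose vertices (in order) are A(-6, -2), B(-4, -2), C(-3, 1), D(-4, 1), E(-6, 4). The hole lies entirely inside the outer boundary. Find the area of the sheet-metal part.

72

Outer boundary:
Apply the shoelace formula: 2A = Σ (x_i·y_{i+1} − x_{i+1}·y_i), indices taken mod 5.
Σ = (80) + (80) + (-15) + (36) + (-16) = 165
Area = |Σ|/2 = 82.5.
Hole:
Σ = (4) + (-10) + (1) + (-10) + (36) = 21
Area = |Σ|/2 = 10.5.
Net area = 82.5 − 10.5 = 72.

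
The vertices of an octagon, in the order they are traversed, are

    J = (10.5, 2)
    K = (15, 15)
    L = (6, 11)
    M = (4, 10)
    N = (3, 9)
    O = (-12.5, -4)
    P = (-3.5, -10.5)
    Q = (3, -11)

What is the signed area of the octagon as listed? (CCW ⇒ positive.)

316.875

Apply the shoelace formula: 2A = Σ (x_i·y_{i+1} − x_{i+1}·y_i), indices taken mod 8.
J→K: (10.5)(15) − (15)(2) = 127.5
K→L: (15)(11) − (6)(15) = 75
L→M: (6)(10) − (4)(11) = 16
M→N: (4)(9) − (3)(10) = 6
N→O: (3)(-4) − (-12.5)(9) = 100.5
O→P: (-12.5)(-10.5) − (-3.5)(-4) = 117.25
P→Q: (-3.5)(-11) − (3)(-10.5) = 70
Q→J: (3)(2) − (10.5)(-11) = 121.5
Σ = 633.75
Signed area = Σ/2 = 316.875 (positive ⇒ counter-clockwise traversal).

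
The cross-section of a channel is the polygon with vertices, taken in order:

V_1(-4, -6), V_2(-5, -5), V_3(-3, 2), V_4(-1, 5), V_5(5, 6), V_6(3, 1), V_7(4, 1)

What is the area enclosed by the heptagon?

56.5

Apply the shoelace formula: 2A = Σ (x_i·y_{i+1} − x_{i+1}·y_i), indices taken mod 7.
Cross-terms: -10, -25, -13, -31, -13, -1, -20  ⇒  Σ = -113
Area = |Σ|/2 = 56.5.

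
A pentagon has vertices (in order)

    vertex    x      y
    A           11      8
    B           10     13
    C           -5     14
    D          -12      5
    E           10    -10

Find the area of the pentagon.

Σ = (63) + (205) + (143) + (70) + (190) = 671
Area = |Σ|/2 = 335.5.

335.5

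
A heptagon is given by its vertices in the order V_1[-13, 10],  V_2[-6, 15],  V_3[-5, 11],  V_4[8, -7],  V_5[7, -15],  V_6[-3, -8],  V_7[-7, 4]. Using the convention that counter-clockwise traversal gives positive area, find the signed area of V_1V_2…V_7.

-218.5

Apply the shoelace (surveyor's) formula: 2A = Σ (x_i·y_{i+1} − x_{i+1}·y_i), indices taken mod 7.
Cross-terms: -135, 9, -53, -71, -101, -68, -18  ⇒  Σ = -437
Signed area = Σ/2 = -218.5 (negative ⇒ clockwise traversal).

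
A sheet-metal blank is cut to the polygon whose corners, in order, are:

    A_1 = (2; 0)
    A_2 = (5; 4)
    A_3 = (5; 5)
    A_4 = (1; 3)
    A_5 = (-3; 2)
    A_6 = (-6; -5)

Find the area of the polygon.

Apply the shoelace (surveyor's) formula: 2A = Σ (x_i·y_{i+1} − x_{i+1}·y_i), indices taken mod 6.
Σ = (8) + (5) + (10) + (11) + (27) + (10) = 71
Area = |Σ|/2 = 35.5.

35.5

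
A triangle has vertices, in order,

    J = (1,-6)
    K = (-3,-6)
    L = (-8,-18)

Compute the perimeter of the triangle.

32

|JK| = √((-4)² + (0)²) = √16 = 4
|KL| = √((-5)² + (-12)²) = √169 = 13
|LJ| = √((9)² + (12)²) = √225 = 15
Perimeter = 4 + 13 + 15 = 32.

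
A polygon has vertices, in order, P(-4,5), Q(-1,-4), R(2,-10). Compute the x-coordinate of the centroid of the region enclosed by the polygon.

Apply the surveyor's formula. First the cross-terms c_i = x_i·y_{i+1} − x_{i+1}·y_i:
  21, 18, -30  ⇒  2A = 9, A = 4.5.
Then Σ (x_i + x_{i+1})·c_i = -27, so x̄ = -27 / (6·4.5) = -1.

-1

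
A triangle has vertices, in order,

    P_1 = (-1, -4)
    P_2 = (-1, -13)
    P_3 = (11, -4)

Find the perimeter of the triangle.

36

|P_1P_2| = √((0)² + (-9)²) = √81 = 9
|P_2P_3| = √((12)² + (9)²) = √225 = 15
|P_3P_1| = √((-12)² + (0)²) = √144 = 12
Perimeter = 9 + 15 + 12 = 36.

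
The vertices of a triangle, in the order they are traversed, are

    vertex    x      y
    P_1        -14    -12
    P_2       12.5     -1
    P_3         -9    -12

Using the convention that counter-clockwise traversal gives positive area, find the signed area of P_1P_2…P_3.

-27.5

Apply the shoelace (surveyor's) formula: 2A = Σ (x_i·y_{i+1} − x_{i+1}·y_i), indices taken mod 3.
P_1→P_2: (-14)(-1) − (12.5)(-12) = 164
P_2→P_3: (12.5)(-12) − (-9)(-1) = -159
P_3→P_1: (-9)(-12) − (-14)(-12) = -60
Σ = -55
Signed area = Σ/2 = -27.5 (negative ⇒ clockwise traversal).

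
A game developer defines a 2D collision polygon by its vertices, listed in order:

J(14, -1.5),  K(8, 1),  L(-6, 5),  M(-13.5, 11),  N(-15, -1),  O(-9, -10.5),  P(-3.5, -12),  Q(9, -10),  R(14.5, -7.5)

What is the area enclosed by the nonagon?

Apply the shoelace formula: 2A = Σ (x_i·y_{i+1} − x_{i+1}·y_i), indices taken mod 9.
Σ = (26) + (46) + (1.5) + (178.5) + (148.5) + (71.25) + (143) + (77.5) + (83.25) = 775.5
Area = |Σ|/2 = 387.75.

387.75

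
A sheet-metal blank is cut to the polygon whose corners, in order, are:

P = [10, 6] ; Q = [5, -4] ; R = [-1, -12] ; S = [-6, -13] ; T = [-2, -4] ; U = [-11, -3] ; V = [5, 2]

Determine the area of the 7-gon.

Apply the shoelace (surveyor's) formula: 2A = Σ (x_i·y_{i+1} − x_{i+1}·y_i), indices taken mod 7.
P→Q: (10)(-4) − (5)(6) = -70
Q→R: (5)(-12) − (-1)(-4) = -64
R→S: (-1)(-13) − (-6)(-12) = -59
S→T: (-6)(-4) − (-2)(-13) = -2
T→U: (-2)(-3) − (-11)(-4) = -38
U→V: (-11)(2) − (5)(-3) = -7
V→P: (5)(6) − (10)(2) = 10
Σ = -230
Area = |Σ|/2 = 115.

115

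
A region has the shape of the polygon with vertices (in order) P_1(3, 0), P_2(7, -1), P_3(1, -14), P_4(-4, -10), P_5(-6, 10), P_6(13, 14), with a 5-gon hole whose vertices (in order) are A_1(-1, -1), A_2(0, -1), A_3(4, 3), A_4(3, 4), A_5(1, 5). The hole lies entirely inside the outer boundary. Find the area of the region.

Outer boundary:
Apply the surveyor's formula: 2A = Σ (x_i·y_{i+1} − x_{i+1}·y_i), indices taken mod 6.
Cross-terms: -3, -97, -66, -100, -214, -42  ⇒  Σ = -522
Area = |Σ|/2 = 261.
Hole:
A_1→A_2: (-1)(-1) − (0)(-1) = 1
A_2→A_3: (0)(3) − (4)(-1) = 4
A_3→A_4: (4)(4) − (3)(3) = 7
A_4→A_5: (3)(5) − (1)(4) = 11
A_5→A_1: (1)(-1) − (-1)(5) = 4
Σ = 27
Area = |Σ|/2 = 13.5.
Net area = 261 − 13.5 = 247.5.

247.5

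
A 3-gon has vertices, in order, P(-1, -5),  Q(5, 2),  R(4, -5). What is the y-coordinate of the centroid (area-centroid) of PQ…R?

-8/3

Apply the shoelace (surveyor's) formula. First the cross-terms c_i = x_i·y_{i+1} − x_{i+1}·y_i:
  23, -33, -25  ⇒  2A = -35, A = -17.5.
Then Σ (y_i + y_{i+1})·c_i = 280, so ȳ = 280 / (6·(-17.5)) = -8/3.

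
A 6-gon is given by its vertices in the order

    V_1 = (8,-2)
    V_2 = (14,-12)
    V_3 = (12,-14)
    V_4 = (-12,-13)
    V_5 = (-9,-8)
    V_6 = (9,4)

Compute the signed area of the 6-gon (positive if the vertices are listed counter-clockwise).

-239.5

Σ = (-68) + (-52) + (-324) + (-21) + (36) + (-50) = -479
Signed area = Σ/2 = -239.5 (negative ⇒ clockwise traversal).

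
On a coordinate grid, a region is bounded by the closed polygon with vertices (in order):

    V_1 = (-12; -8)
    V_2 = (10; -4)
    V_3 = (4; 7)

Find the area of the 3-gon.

Σ = (128) + (86) + (52) = 266
Area = |Σ|/2 = 133.

133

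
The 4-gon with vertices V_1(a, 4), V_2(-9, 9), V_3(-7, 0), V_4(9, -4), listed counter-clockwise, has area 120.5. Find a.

The doubled signed area Σ (x_i y_{i+1} − x_{i+1} y_i) is linear in a.
With a=0 it equals 163; the coefficient of a is 13 (from the two edges through V_1).
So 13·a + 163 = 2·120.5 = 241 ⇒ a = 6.

6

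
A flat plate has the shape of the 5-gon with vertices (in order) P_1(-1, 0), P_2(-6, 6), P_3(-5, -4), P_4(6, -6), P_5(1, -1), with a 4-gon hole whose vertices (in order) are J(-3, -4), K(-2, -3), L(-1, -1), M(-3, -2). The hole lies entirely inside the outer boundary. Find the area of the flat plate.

Outer boundary:
Apply the shoelace formula: 2A = Σ (x_i·y_{i+1} − x_{i+1}·y_i), indices taken mod 5.
Σ = (-6) + (54) + (54) + (0) + (-1) = 101
Area = |Σ|/2 = 50.5.
Hole:
Apply the surveyor's formula: 2A = Σ (x_i·y_{i+1} − x_{i+1}·y_i), indices taken mod 4.
Cross-terms: 1, -1, -1, 6  ⇒  Σ = 5
Area = |Σ|/2 = 2.5.
Net area = 50.5 − 2.5 = 48.

48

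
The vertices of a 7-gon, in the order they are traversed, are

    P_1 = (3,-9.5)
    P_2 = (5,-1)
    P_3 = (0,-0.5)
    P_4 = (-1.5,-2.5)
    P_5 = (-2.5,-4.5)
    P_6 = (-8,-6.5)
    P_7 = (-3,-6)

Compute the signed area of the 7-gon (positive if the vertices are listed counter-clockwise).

Cross-terms: 44.5, -2.5, -0.75, 0.5, -19.75, 28.5, 46.5  ⇒  Σ = 97
Signed area = Σ/2 = 48.5 (positive ⇒ counter-clockwise traversal).

48.5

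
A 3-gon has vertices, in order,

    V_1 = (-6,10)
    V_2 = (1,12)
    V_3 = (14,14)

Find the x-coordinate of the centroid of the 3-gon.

3

Apply the shoelace (surveyor's) formula. First the cross-terms c_i = x_i·y_{i+1} − x_{i+1}·y_i:
  -82, -154, 224  ⇒  2A = -12, A = -6.
Then Σ (x_i + x_{i+1})·c_i = -108, so x̄ = -108 / (6·(-6)) = 3.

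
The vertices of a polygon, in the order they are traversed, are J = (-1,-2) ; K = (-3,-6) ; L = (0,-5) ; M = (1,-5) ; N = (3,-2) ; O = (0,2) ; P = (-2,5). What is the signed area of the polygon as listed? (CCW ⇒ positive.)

26

Apply the shoelace formula: 2A = Σ (x_i·y_{i+1} − x_{i+1}·y_i), indices taken mod 7.
Σ = (0) + (15) + (5) + (13) + (6) + (4) + (9) = 52
Signed area = Σ/2 = 26 (positive ⇒ counter-clockwise traversal).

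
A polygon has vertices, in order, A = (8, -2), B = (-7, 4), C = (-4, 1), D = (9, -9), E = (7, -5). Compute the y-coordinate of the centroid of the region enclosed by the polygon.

-569/294

Apply the shoelace formula. First the cross-terms c_i = x_i·y_{i+1} − x_{i+1}·y_i:
  18, 9, 27, 18, 26  ⇒  2A = 98, A = 49.
Then Σ (y_i + y_{i+1})·c_i = -569, so ȳ = -569 / (6·49) = -569/294.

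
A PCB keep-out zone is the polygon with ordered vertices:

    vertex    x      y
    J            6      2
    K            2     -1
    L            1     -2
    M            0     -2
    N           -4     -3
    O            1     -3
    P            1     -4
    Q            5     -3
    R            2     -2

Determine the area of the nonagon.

Cross-terms: -10, -3, -2, -8, 15, -1, 17, -4, 16  ⇒  Σ = 20
Area = |Σ|/2 = 10.

10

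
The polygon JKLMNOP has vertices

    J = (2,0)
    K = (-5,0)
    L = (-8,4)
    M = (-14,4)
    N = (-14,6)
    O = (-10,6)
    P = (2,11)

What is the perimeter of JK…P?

|JK| = √((-7)² + (0)²) = √49 = 7
|KL| = √((-3)² + (4)²) = √25 = 5
|LM| = √((-6)² + (0)²) = √36 = 6
|MN| = √((0)² + (2)²) = √4 = 2
|NO| = √((4)² + (0)²) = √16 = 4
|OP| = √((12)² + (5)²) = √169 = 13
|PJ| = √((0)² + (-11)²) = √121 = 11
Perimeter = 7 + 5 + 6 + 2 + 4 + 13 + 11 = 48.

48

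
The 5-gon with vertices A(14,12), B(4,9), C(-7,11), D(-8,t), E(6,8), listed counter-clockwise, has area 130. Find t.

The doubled signed area Σ (x_i y_{i+1} − x_{i+1} y_i) is linear in t.
With t=0 it equals 169; the coefficient of t is -13 (from the two edges through D).
So -13·t + 169 = 2·130 = 260 ⇒ t = -7.

-7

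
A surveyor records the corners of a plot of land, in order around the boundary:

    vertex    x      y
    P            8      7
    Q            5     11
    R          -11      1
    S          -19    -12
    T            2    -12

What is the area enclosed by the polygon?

346

Apply the shoelace formula: 2A = Σ (x_i·y_{i+1} − x_{i+1}·y_i), indices taken mod 5.
Cross-terms: 53, 126, 151, 252, 110  ⇒  Σ = 692
Area = |Σ|/2 = 346.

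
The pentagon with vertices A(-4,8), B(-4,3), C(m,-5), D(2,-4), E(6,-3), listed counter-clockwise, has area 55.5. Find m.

The doubled signed area Σ (x_i y_{i+1} − x_{i+1} y_i) is linear in m.
With m=0 it equals 104; the coefficient of m is -7 (from the two edges through C).
So -7·m + 104 = 2·55.5 = 111 ⇒ m = -1.

-1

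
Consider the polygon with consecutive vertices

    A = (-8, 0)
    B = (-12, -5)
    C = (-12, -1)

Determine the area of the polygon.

Σ = (40) + (-48) + (-8) = -16
Area = |Σ|/2 = 8.

8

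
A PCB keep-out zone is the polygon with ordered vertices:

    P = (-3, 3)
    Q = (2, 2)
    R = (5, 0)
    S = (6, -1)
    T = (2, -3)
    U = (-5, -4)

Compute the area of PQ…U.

46.5

Apply Gauss's area formula: 2A = Σ (x_i·y_{i+1} − x_{i+1}·y_i), indices taken mod 6.
Σ = (-12) + (-10) + (-5) + (-16) + (-23) + (-27) = -93
Area = |Σ|/2 = 46.5.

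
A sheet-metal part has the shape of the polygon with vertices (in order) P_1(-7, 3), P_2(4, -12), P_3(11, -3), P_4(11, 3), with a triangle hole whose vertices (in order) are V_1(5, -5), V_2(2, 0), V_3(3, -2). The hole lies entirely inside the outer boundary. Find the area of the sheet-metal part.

Outer boundary:
Apply the shoelace (surveyor's) formula: 2A = Σ (x_i·y_{i+1} − x_{i+1}·y_i), indices taken mod 4.
Cross-terms: 72, 120, 66, 54  ⇒  Σ = 312
Area = |Σ|/2 = 156.
Hole:
Σ = (10) + (-4) + (-5) = 1
Area = |Σ|/2 = 0.5.
Net area = 156 − 0.5 = 155.5.

155.5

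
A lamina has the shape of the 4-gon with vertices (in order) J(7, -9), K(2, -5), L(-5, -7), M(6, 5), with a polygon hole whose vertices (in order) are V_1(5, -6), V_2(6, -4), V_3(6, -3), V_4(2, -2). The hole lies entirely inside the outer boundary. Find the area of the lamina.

Outer boundary:
Apply the surveyor's formula: 2A = Σ (x_i·y_{i+1} − x_{i+1}·y_i), indices taken mod 4.
J→K: (7)(-5) − (2)(-9) = -17
K→L: (2)(-7) − (-5)(-5) = -39
L→M: (-5)(5) − (6)(-7) = 17
M→J: (6)(-9) − (7)(5) = -89
Σ = -128
Area = |Σ|/2 = 64.
Hole:
Apply Gauss's area formula: 2A = Σ (x_i·y_{i+1} − x_{i+1}·y_i), indices taken mod 4.
V_1→V_2: (5)(-4) − (6)(-6) = 16
V_2→V_3: (6)(-3) − (6)(-4) = 6
V_3→V_4: (6)(-2) − (2)(-3) = -6
V_4→V_1: (2)(-6) − (5)(-2) = -2
Σ = 14
Area = |Σ|/2 = 7.
Net area = 64 − 7 = 57.

57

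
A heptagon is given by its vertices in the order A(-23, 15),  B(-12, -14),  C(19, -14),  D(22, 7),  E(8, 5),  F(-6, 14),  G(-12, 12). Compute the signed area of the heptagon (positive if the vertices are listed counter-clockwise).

882.5

Apply the shoelace (surveyor's) formula: 2A = Σ (x_i·y_{i+1} − x_{i+1}·y_i), indices taken mod 7.
A→B: (-23)(-14) − (-12)(15) = 502
B→C: (-12)(-14) − (19)(-14) = 434
C→D: (19)(7) − (22)(-14) = 441
D→E: (22)(5) − (8)(7) = 54
E→F: (8)(14) − (-6)(5) = 142
F→G: (-6)(12) − (-12)(14) = 96
G→A: (-12)(15) − (-23)(12) = 96
Σ = 1765
Signed area = Σ/2 = 882.5 (positive ⇒ counter-clockwise traversal).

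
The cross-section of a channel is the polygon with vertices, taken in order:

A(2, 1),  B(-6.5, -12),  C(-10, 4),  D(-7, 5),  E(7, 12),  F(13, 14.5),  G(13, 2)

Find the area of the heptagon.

Σ = (-17.5) + (-146) + (-22) + (-119) + (-54.5) + (-162.5) + (9) = -512.5
Area = |Σ|/2 = 256.25.

256.25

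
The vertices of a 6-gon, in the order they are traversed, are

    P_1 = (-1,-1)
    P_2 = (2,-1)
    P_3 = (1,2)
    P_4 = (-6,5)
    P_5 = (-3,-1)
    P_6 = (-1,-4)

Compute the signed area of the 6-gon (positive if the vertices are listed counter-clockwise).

Σ = (3) + (5) + (17) + (21) + (11) + (-3) = 54
Signed area = Σ/2 = 27 (positive ⇒ counter-clockwise traversal).

27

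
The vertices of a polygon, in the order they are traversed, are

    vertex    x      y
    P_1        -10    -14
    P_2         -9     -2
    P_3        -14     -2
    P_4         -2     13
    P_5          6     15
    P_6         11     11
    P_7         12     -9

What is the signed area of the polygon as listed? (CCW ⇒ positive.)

-499

Apply the shoelace (surveyor's) formula: 2A = Σ (x_i·y_{i+1} − x_{i+1}·y_i), indices taken mod 7.
Σ = (-106) + (-10) + (-186) + (-108) + (-99) + (-231) + (-258) = -998
Signed area = Σ/2 = -499 (negative ⇒ clockwise traversal).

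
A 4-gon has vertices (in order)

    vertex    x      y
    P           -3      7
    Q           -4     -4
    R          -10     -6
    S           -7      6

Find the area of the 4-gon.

Apply Gauss's area formula: 2A = Σ (x_i·y_{i+1} − x_{i+1}·y_i), indices taken mod 4.
Σ = (40) + (-16) + (-102) + (-31) = -109
Area = |Σ|/2 = 54.5.

54.5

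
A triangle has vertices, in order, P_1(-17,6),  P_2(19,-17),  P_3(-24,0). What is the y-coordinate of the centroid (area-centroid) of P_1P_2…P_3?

Apply the surveyor's formula. First the cross-terms c_i = x_i·y_{i+1} − x_{i+1}·y_i:
  175, -408, -144  ⇒  2A = -377, A = -188.5.
Then Σ (y_i + y_{i+1})·c_i = 4147, so ȳ = 4147 / (6·(-188.5)) = -11/3.

-11/3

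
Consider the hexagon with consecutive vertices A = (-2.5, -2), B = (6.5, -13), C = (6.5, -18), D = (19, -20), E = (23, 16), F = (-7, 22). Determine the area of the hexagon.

Apply Gauss's area formula: 2A = Σ (x_i·y_{i+1} − x_{i+1}·y_i), indices taken mod 6.
Cross-terms: 45.5, -32.5, 212, 764, 618, 69  ⇒  Σ = 1676
Area = |Σ|/2 = 838.

838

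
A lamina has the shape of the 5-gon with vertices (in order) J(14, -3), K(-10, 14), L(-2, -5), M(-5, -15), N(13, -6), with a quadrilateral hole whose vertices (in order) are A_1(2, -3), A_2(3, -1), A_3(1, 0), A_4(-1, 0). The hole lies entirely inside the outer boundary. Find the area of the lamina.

Outer boundary:
Apply Gauss's area formula: 2A = Σ (x_i·y_{i+1} − x_{i+1}·y_i), indices taken mod 5.
Σ = (166) + (78) + (5) + (225) + (45) = 519
Area = |Σ|/2 = 259.5.
Hole:
Σ = (7) + (1) + (0) + (3) = 11
Area = |Σ|/2 = 5.5.
Net area = 259.5 − 5.5 = 254.

254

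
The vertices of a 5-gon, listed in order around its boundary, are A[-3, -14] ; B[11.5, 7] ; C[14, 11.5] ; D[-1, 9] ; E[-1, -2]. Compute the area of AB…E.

Apply the shoelace (surveyor's) formula: 2A = Σ (x_i·y_{i+1} − x_{i+1}·y_i), indices taken mod 5.
Cross-terms: 140, 34.25, 137.5, 11, 8  ⇒  Σ = 330.75
Area = |Σ|/2 = 165.375.

165.375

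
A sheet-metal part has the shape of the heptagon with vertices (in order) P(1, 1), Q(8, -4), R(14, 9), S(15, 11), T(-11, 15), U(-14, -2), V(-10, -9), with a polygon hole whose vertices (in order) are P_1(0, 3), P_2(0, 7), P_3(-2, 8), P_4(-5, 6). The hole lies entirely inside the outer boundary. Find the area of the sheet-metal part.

395.5

Outer boundary:
Apply the shoelace (surveyor's) formula: 2A = Σ (x_i·y_{i+1} − x_{i+1}·y_i), indices taken mod 7.
P→Q: (1)(-4) − (8)(1) = -12
Q→R: (8)(9) − (14)(-4) = 128
R→S: (14)(11) − (15)(9) = 19
S→T: (15)(15) − (-11)(11) = 346
T→U: (-11)(-2) − (-14)(15) = 232
U→V: (-14)(-9) − (-10)(-2) = 106
V→P: (-10)(1) − (1)(-9) = -1
Σ = 818
Area = |Σ|/2 = 409.
Hole:
Σ = (0) + (14) + (28) + (-15) = 27
Area = |Σ|/2 = 13.5.
Net area = 409 − 13.5 = 395.5.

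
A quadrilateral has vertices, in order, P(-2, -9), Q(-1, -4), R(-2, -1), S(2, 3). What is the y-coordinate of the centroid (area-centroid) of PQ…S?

-14/9

Apply Gauss's area formula. First the cross-terms c_i = x_i·y_{i+1} − x_{i+1}·y_i:
  -1, -7, -4, -12  ⇒  2A = -24, A = -12.
Then Σ (y_i + y_{i+1})·c_i = 112, so ȳ = 112 / (6·(-12)) = -14/9.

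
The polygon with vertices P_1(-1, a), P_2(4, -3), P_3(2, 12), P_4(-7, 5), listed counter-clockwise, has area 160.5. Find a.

-15

The doubled signed area Σ (x_i y_{i+1} − x_{i+1} y_i) is linear in a.
With a=0 it equals 156; the coefficient of a is -11 (from the two edges through P_1).
So -11·a + 156 = 2·160.5 = 321 ⇒ a = -15.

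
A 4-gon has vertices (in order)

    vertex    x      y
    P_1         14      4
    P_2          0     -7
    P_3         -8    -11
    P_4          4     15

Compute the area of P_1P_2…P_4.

Apply the shoelace (surveyor's) formula: 2A = Σ (x_i·y_{i+1} − x_{i+1}·y_i), indices taken mod 4.
Cross-terms: -98, -56, -76, -194  ⇒  Σ = -424
Area = |Σ|/2 = 212.

212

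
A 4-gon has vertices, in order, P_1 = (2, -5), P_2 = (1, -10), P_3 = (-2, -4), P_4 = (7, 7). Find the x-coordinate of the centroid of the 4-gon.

196/111

Apply the surveyor's formula. First the cross-terms c_i = x_i·y_{i+1} − x_{i+1}·y_i:
  -15, -24, 14, -49  ⇒  2A = -74, A = -37.
Then Σ (x_i + x_{i+1})·c_i = -392, so x̄ = -392 / (6·(-37)) = 196/111.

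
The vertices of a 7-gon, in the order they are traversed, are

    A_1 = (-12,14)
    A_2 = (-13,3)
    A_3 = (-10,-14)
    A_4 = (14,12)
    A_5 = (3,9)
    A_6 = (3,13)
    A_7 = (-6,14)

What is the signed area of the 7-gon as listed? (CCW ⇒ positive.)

Apply Gauss's area formula: 2A = Σ (x_i·y_{i+1} − x_{i+1}·y_i), indices taken mod 7.
Σ = (146) + (212) + (76) + (90) + (12) + (120) + (84) = 740
Signed area = Σ/2 = 370 (positive ⇒ counter-clockwise traversal).

370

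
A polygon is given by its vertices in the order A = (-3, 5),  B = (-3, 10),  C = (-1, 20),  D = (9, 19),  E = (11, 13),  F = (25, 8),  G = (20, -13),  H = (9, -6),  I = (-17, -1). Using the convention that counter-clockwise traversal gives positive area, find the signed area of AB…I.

-640

Apply Gauss's area formula: 2A = Σ (x_i·y_{i+1} − x_{i+1}·y_i), indices taken mod 9.
Σ = (-15) + (-50) + (-199) + (-92) + (-237) + (-485) + (-3) + (-111) + (-88) = -1280
Signed area = Σ/2 = -640 (negative ⇒ clockwise traversal).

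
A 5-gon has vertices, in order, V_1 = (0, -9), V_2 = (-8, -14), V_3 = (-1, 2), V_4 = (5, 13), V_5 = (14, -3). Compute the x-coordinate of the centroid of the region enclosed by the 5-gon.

Apply Gauss's area formula. First the cross-terms c_i = x_i·y_{i+1} − x_{i+1}·y_i:
  -72, -30, -23, -197, -126  ⇒  2A = -448, A = -224.
Then Σ (x_i + x_{i+1})·c_i = -4753, so x̄ = -4753 / (6·(-224)) = 679/192.

679/192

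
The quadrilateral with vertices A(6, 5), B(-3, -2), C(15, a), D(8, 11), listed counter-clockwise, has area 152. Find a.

-12

The doubled signed area Σ (x_i y_{i+1} − x_{i+1} y_i) is linear in a.
With a=0 it equals 172; the coefficient of a is -11 (from the two edges through C).
So -11·a + 172 = 2·152 = 304 ⇒ a = -12.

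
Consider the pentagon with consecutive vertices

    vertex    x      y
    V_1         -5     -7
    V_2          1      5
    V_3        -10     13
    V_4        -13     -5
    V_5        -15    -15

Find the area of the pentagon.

207

Apply the shoelace (surveyor's) formula: 2A = Σ (x_i·y_{i+1} − x_{i+1}·y_i), indices taken mod 5.
Σ = (-18) + (63) + (219) + (120) + (30) = 414
Area = |Σ|/2 = 207.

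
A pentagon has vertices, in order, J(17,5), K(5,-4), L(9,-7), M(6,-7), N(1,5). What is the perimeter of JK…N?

52

|JK| = √((-12)² + (-9)²) = √225 = 15
|KL| = √((4)² + (-3)²) = √25 = 5
|LM| = √((-3)² + (0)²) = √9 = 3
|MN| = √((-5)² + (12)²) = √169 = 13
|NJ| = √((16)² + (0)²) = √256 = 16
Perimeter = 15 + 5 + 3 + 13 + 16 = 52.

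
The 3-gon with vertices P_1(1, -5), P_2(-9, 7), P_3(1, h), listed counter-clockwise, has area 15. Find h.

-8

Write out the shoelace sum; only the two edges meeting at P_3 involve h:
2·Area = [((-9)·h − 1·7) + (1·(-5) − 1·h)] + -38
       = -10·h + -50 = 30
⇒ h = -8.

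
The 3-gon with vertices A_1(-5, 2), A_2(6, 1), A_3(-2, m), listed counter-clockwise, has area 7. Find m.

Write out the shoelace sum; only the two edges meeting at A_3 involve m:
2·Area = [(6·m − (-2)·1) + ((-2)·2 − (-5)·m)] + -17
       = 11·m + -19 = 14
⇒ m = 3.

3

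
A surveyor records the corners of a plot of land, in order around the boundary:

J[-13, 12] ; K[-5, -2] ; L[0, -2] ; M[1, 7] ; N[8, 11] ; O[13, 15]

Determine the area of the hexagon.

Σ = (86) + (10) + (2) + (-45) + (-23) + (351) = 381
Area = |Σ|/2 = 190.5.

190.5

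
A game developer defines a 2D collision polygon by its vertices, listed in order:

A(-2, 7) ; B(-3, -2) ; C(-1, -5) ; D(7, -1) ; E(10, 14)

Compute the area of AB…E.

140

Σ = (25) + (13) + (36) + (108) + (98) = 280
Area = |Σ|/2 = 140.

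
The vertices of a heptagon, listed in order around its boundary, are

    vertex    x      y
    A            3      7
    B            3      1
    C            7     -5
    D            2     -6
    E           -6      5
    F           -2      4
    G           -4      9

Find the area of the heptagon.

Apply Gauss's area formula: 2A = Σ (x_i·y_{i+1} − x_{i+1}·y_i), indices taken mod 7.
A→B: (3)(1) − (3)(7) = -18
B→C: (3)(-5) − (7)(1) = -22
C→D: (7)(-6) − (2)(-5) = -32
D→E: (2)(5) − (-6)(-6) = -26
E→F: (-6)(4) − (-2)(5) = -14
F→G: (-2)(9) − (-4)(4) = -2
G→A: (-4)(7) − (3)(9) = -55
Σ = -169
Area = |Σ|/2 = 84.5.

84.5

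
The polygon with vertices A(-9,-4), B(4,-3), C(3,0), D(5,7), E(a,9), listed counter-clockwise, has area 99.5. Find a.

Write out the shoelace sum; only the two edges meeting at E involve a:
2·Area = [(5·9 − a·7) + (a·(-4) − (-9)·9)] + 73
       = -11·a + 199 = 199
⇒ a = 0.

0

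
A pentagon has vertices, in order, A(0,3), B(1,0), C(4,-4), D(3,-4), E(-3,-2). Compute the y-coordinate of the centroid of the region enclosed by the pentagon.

Apply Gauss's area formula. First the cross-terms c_i = x_i·y_{i+1} − x_{i+1}·y_i:
  -3, -4, -4, -18, -9  ⇒  2A = -38, A = -19.
Then Σ (y_i + y_{i+1})·c_i = 138, so ȳ = 138 / (6·(-19)) = -23/19.

-23/19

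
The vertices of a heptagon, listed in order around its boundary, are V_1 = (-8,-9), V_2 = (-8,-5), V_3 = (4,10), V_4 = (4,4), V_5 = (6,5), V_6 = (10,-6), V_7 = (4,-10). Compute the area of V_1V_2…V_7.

Apply the surveyor's formula: 2A = Σ (x_i·y_{i+1} − x_{i+1}·y_i), indices taken mod 7.
Cross-terms: -32, -60, -24, -4, -86, -76, -116  ⇒  Σ = -398
Area = |Σ|/2 = 199.

199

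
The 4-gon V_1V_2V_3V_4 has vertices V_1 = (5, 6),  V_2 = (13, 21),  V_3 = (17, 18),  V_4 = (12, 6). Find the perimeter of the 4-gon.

42

|V_1V_2| = √((8)² + (15)²) = √289 = 17
|V_2V_3| = √((4)² + (-3)²) = √25 = 5
|V_3V_4| = √((-5)² + (-12)²) = √169 = 13
|V_4V_1| = √((-7)² + (0)²) = √49 = 7
Perimeter = 17 + 5 + 13 + 7 = 42.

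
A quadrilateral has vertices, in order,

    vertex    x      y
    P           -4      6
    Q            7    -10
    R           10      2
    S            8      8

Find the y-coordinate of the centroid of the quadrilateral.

Apply the surveyor's formula. First the cross-terms c_i = x_i·y_{i+1} − x_{i+1}·y_i:
  -2, 114, 64, 80  ⇒  2A = 256, A = 128.
Then Σ (y_i + y_{i+1})·c_i = 856, so ȳ = 856 / (6·128) = 107/96.

107/96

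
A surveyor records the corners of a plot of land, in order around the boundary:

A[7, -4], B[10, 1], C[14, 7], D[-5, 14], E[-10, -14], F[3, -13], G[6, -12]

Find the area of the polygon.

Apply Gauss's area formula: 2A = Σ (x_i·y_{i+1} − x_{i+1}·y_i), indices taken mod 7.
Σ = (47) + (56) + (231) + (210) + (172) + (42) + (60) = 818
Area = |Σ|/2 = 409.

409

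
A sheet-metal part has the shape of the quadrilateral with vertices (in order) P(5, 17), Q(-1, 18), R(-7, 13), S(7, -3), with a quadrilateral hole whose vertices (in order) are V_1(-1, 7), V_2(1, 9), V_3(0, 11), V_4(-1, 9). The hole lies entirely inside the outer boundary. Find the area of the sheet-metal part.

Outer boundary:
Apply the surveyor's formula: 2A = Σ (x_i·y_{i+1} − x_{i+1}·y_i), indices taken mod 4.
Cross-terms: 107, 113, -70, 134  ⇒  Σ = 284
Area = |Σ|/2 = 142.
Hole:
Σ = (-16) + (11) + (11) + (2) = 8
Area = |Σ|/2 = 4.
Net area = 142 − 4 = 138.

138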